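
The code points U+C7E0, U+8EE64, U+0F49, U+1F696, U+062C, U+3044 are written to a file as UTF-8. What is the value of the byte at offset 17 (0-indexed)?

0x81

U+C7E0 → 3-byte form EC 9F A0 at offsets 0–2.
U+8EE64 → 4-byte form F2 8E B9 A4 at offsets 3–6.
U+0F49 → 3-byte form E0 BD 89 at offsets 7–9.
U+1F696 → 4-byte form F0 9F 9A 96 at offsets 10–13.
U+062C → 2-byte form D8 AC at offsets 14–15.
U+3044 → 3-byte form E3 81 84 at offsets 16–18.
Offset 17 falls in char 6's range; it's byte 2 of E3 81 84 = 0x81.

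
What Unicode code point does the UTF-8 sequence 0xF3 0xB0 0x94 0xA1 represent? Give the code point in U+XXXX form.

Leading byte 0xF3 = 11110011 matches 11110xxx → 4-byte sequence.
Byte 1: 0xF3 = 11110011, payload 011 (3 bits).
Byte 2: 0xB0 = 10110000 (10xxxxxx ✓), payload 110000.
Byte 3: 0x94 = 10010100 (10xxxxxx ✓), payload 010100.
Byte 4: 0xA1 = 10100001 (10xxxxxx ✓), payload 100001.
Concatenate: 011110000010100100001 = 0xF0521 (21 bits → U+F0521).

U+F0521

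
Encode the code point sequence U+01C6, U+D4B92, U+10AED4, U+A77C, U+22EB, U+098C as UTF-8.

C7 86 F3 94 AE 92 F4 8A BB 94 EA 9D BC E2 8B AB E0 A6 8C

U+01C6: 2-byte form → C7 86.
U+D4B92: 4-byte form → F3 94 AE 92.
U+10AED4: 4-byte form → F4 8A BB 94.
U+A77C: 3-byte form → EA 9D BC.
U+22EB: 3-byte form → E2 8B AB.
U+098C: 3-byte form → E0 A6 8C.
Concatenated (19 bytes): C7 86 F3 94 AE 92 F4 8A BB 94 EA 9D BC E2 8B AB E0 A6 8C.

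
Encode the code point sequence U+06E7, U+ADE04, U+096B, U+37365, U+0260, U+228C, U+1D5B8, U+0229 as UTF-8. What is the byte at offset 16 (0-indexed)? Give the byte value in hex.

0x8A

U+06E7 → 2-byte form DB A7 at offsets 0–1.
U+ADE04 → 4-byte form F2 AD B8 84 at offsets 2–5.
U+096B → 3-byte form E0 A5 AB at offsets 6–8.
U+37365 → 4-byte form F0 B7 8D A5 at offsets 9–12.
U+0260 → 2-byte form C9 A0 at offsets 13–14.
U+228C → 3-byte form E2 8A 8C at offsets 15–17.
Offset 16 falls in char 6's range; it's byte 2 of E2 8A 8C = 0x8A.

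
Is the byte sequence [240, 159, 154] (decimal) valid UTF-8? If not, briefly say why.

invalid (sequence truncated)

Leading byte 0xF0 = 11110000 → 4-byte form, but only 3 bytes are present.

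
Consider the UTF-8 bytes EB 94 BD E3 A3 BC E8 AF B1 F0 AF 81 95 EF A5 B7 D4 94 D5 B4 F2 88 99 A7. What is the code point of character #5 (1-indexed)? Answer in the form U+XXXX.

Offset 0: leading byte 0xEB = 11101011 → 3-byte char #1 = EB 94 BD.
Offset 3: leading byte 0xE3 = 11100011 → 3-byte char #2 = E3 A3 BC.
Offset 6: leading byte 0xE8 = 11101000 → 3-byte char #3 = E8 AF B1.
Offset 9: leading byte 0xF0 = 11110000 → 4-byte char #4 = F0 AF 81 95.
Offset 13: leading byte 0xEF = 11101111 → 3-byte char #5 = EF A5 B7.
Leading byte 0xEF = 11101111 matches 1110xxxx → 3-byte sequence.
Byte 1: 0xEF = 11101111, payload 1111 (4 bits).
Byte 2: 0xA5 = 10100101 (10xxxxxx ✓), payload 100101.
Byte 3: 0xB7 = 10110111 (10xxxxxx ✓), payload 110111.
Concatenate: 1111100101110111 = 0xF977 (16 bits → U+F977).

U+F977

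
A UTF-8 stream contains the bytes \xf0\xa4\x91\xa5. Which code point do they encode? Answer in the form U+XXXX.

Leading byte 0xF0 = 11110000 matches 11110xxx → 4-byte sequence.
Byte 1: 0xF0 = 11110000, payload 000 (3 bits).
Byte 2: 0xA4 = 10100100 (10xxxxxx ✓), payload 100100.
Byte 3: 0x91 = 10010001 (10xxxxxx ✓), payload 010001.
Byte 4: 0xA5 = 10100101 (10xxxxxx ✓), payload 100101.
Concatenate: 000100100010001100101 = 0x24465 (21 bits → U+24465).

U+24465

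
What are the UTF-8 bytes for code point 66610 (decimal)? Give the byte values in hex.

F0 90 90 B2

U+10432 = 0x10432 = 66610 decimal. In range U+10000–U+10FFFF → 4-byte form: 11110xxx 10xxxxxx 10xxxxxx 10xxxxxx.
Binary (21 bits): 000010000010000110010.
Split 3+6+6+6: 000 | 010000 | 010000 | 110010.
Byte 1: 11110000 = 0xF0.
Byte 2: 10010000 = 0x90.
Byte 3: 10010000 = 0x90.
Byte 4: 10110010 = 0xB2.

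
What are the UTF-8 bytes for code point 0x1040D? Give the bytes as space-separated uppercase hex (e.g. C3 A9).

U+1040D = 0x1040D = 66573 decimal. In range U+10000–U+10FFFF → 4-byte form: 11110xxx 10xxxxxx 10xxxxxx 10xxxxxx.
Binary (21 bits): 000010000010000001101.
Split 3+6+6+6: 000 | 010000 | 010000 | 001101.
Byte 1: 11110000 = 0xF0.
Byte 2: 10010000 = 0x90.
Byte 3: 10010000 = 0x90.
Byte 4: 10001101 = 0x8D.

F0 90 90 8D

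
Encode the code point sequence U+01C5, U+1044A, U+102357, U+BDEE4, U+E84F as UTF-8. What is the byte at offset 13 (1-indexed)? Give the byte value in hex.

0xBB

1-indexed offset 13 is 0-indexed offset 12.
U+01C5 → 2-byte form C7 85 at offsets 0–1.
U+1044A → 4-byte form F0 90 91 8A at offsets 2–5.
U+102357 → 4-byte form F4 82 8D 97 at offsets 6–9.
U+BDEE4 → 4-byte form F2 BD BB A4 at offsets 10–13.
Offset 12 falls in char 4's range; it's byte 3 of F2 BD BB A4 = 0xBB.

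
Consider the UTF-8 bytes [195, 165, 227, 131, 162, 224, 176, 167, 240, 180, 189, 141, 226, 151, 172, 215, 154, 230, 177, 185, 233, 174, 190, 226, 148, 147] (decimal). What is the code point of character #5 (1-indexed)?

Offset 0: leading byte 0xC3 = 11000011 → 2-byte char #1 = C3 A5.
Offset 2: leading byte 0xE3 = 11100011 → 3-byte char #2 = E3 83 A2.
Offset 5: leading byte 0xE0 = 11100000 → 3-byte char #3 = E0 B0 A7.
Offset 8: leading byte 0xF0 = 11110000 → 4-byte char #4 = F0 B4 BD 8D.
Offset 12: leading byte 0xE2 = 11100010 → 3-byte char #5 = E2 97 AC.
Leading byte 0xE2 = 11100010 matches 1110xxxx → 3-byte sequence.
Byte 1: 0xE2 = 11100010, payload 0010 (4 bits).
Byte 2: 0x97 = 10010111 (10xxxxxx ✓), payload 010111.
Byte 3: 0xAC = 10101100 (10xxxxxx ✓), payload 101100.
Concatenate: 0010010111101100 = 0x25EC (16 bits → U+25EC).

U+25EC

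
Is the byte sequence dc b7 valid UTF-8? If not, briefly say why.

valid

Leading byte 0xDC = 11011100 → 2-byte form.
Continuation bytes 0xB7=10110111 all match 10xxxxxx.
Decoded value 0x737 is ≥ 0x80 (shortest form) and not a surrogate.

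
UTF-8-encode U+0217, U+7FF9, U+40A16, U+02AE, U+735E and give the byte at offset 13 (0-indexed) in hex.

0x9E

U+0217 → 2-byte form C8 97 at offsets 0–1.
U+7FF9 → 3-byte form E7 BF B9 at offsets 2–4.
U+40A16 → 4-byte form F1 80 A8 96 at offsets 5–8.
U+02AE → 2-byte form CA AE at offsets 9–10.
U+735E → 3-byte form E7 8D 9E at offsets 11–13.
Offset 13 falls in char 5's range; it's byte 3 of E7 8D 9E = 0x9E.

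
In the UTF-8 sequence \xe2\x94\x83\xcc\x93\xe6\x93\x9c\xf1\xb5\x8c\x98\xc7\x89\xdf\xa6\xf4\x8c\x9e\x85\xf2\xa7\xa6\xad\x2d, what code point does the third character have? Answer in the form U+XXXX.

U+64DC

Offset 0: leading byte 0xE2 = 11100010 → 3-byte char #1 = E2 94 83.
Offset 3: leading byte 0xCC = 11001100 → 2-byte char #2 = CC 93.
Offset 5: leading byte 0xE6 = 11100110 → 3-byte char #3 = E6 93 9C.
Leading byte 0xE6 = 11100110 matches 1110xxxx → 3-byte sequence.
Byte 1: 0xE6 = 11100110, payload 0110 (4 bits).
Byte 2: 0x93 = 10010011 (10xxxxxx ✓), payload 010011.
Byte 3: 0x9C = 10011100 (10xxxxxx ✓), payload 011100.
Concatenate: 0110010011011100 = 0x64DC (16 bits → U+64DC).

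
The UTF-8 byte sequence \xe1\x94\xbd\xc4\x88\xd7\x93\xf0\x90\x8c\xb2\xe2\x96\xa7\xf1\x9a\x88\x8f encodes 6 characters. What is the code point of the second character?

U+0108

Offset 0: leading byte 0xE1 = 11100001 → 3-byte char #1 = E1 94 BD.
Offset 3: leading byte 0xC4 = 11000100 → 2-byte char #2 = C4 88.
Leading byte 0xC4 = 11000100 matches 110xxxxx → 2-byte sequence.
Byte 1: 0xC4 = 11000100, payload 00100 (5 bits).
Byte 2: 0x88 = 10001000 (10xxxxxx ✓), payload 001000.
Concatenate: 00100001000 = 0x108 (11 bits → U+0108).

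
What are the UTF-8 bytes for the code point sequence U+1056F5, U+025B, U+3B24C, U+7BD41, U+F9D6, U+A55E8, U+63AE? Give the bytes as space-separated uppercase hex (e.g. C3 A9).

F4 85 9B B5 C9 9B F0 BB 89 8C F1 BB B5 81 EF A7 96 F2 A5 97 A8 E6 8E AE

U+1056F5: 4-byte form → F4 85 9B B5.
U+025B: 2-byte form → C9 9B.
U+3B24C: 4-byte form → F0 BB 89 8C.
U+7BD41: 4-byte form → F1 BB B5 81.
U+F9D6: 3-byte form → EF A7 96.
U+A55E8: 4-byte form → F2 A5 97 A8.
U+63AE: 3-byte form → E6 8E AE.
Concatenated (24 bytes): F4 85 9B B5 C9 9B F0 BB 89 8C F1 BB B5 81 EF A7 96 F2 A5 97 A8 E6 8E AE.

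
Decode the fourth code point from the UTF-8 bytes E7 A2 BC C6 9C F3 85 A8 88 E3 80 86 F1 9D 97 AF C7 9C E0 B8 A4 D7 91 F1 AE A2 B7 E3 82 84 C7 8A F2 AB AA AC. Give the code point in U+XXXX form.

U+3006

Offset 0: leading byte 0xE7 = 11100111 → 3-byte char #1 = E7 A2 BC.
Offset 3: leading byte 0xC6 = 11000110 → 2-byte char #2 = C6 9C.
Offset 5: leading byte 0xF3 = 11110011 → 4-byte char #3 = F3 85 A8 88.
Offset 9: leading byte 0xE3 = 11100011 → 3-byte char #4 = E3 80 86.
Leading byte 0xE3 = 11100011 matches 1110xxxx → 3-byte sequence.
Byte 1: 0xE3 = 11100011, payload 0011 (4 bits).
Byte 2: 0x80 = 10000000 (10xxxxxx ✓), payload 000000.
Byte 3: 0x86 = 10000110 (10xxxxxx ✓), payload 000110.
Concatenate: 0011000000000110 = 0x3006 (16 bits → U+3006).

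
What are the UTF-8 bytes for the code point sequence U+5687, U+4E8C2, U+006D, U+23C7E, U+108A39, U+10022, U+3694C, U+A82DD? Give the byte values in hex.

U+5687: 3-byte form → E5 9A 87.
U+4E8C2: 4-byte form → F1 8E A3 82.
U+006D: 1-byte form → 6D.
U+23C7E: 4-byte form → F0 A3 B1 BE.
U+108A39: 4-byte form → F4 88 A8 B9.
U+10022: 4-byte form → F0 90 80 A2.
U+3694C: 4-byte form → F0 B6 A5 8C.
U+A82DD: 4-byte form → F2 A8 8B 9D.
Concatenated (28 bytes): E5 9A 87 F1 8E A3 82 6D F0 A3 B1 BE F4 88 A8 B9 F0 90 80 A2 F0 B6 A5 8C F2 A8 8B 9D.

E5 9A 87 F1 8E A3 82 6D F0 A3 B1 BE F4 88 A8 B9 F0 90 80 A2 F0 B6 A5 8C F2 A8 8B 9D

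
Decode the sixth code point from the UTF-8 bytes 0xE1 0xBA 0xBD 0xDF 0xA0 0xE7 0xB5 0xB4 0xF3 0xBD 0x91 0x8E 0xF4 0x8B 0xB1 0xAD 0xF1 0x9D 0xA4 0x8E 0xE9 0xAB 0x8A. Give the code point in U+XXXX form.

U+5D90E

Offset 0: leading byte 0xE1 = 11100001 → 3-byte char #1 = E1 BA BD.
Offset 3: leading byte 0xDF = 11011111 → 2-byte char #2 = DF A0.
Offset 5: leading byte 0xE7 = 11100111 → 3-byte char #3 = E7 B5 B4.
Offset 8: leading byte 0xF3 = 11110011 → 4-byte char #4 = F3 BD 91 8E.
Offset 12: leading byte 0xF4 = 11110100 → 4-byte char #5 = F4 8B B1 AD.
Offset 16: leading byte 0xF1 = 11110001 → 4-byte char #6 = F1 9D A4 8E.
Leading byte 0xF1 = 11110001 matches 11110xxx → 4-byte sequence.
Byte 1: 0xF1 = 11110001, payload 001 (3 bits).
Byte 2: 0x9D = 10011101 (10xxxxxx ✓), payload 011101.
Byte 3: 0xA4 = 10100100 (10xxxxxx ✓), payload 100100.
Byte 4: 0x8E = 10001110 (10xxxxxx ✓), payload 001110.
Concatenate: 001011101100100001110 = 0x5D90E (21 bits → U+5D90E).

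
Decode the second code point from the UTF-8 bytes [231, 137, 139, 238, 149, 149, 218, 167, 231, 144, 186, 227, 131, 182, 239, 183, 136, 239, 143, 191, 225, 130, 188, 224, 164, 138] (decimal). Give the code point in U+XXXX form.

Offset 0: leading byte 0xE7 = 11100111 → 3-byte char #1 = E7 89 8B.
Offset 3: leading byte 0xEE = 11101110 → 3-byte char #2 = EE 95 95.
Leading byte 0xEE = 11101110 matches 1110xxxx → 3-byte sequence.
Byte 1: 0xEE = 11101110, payload 1110 (4 bits).
Byte 2: 0x95 = 10010101 (10xxxxxx ✓), payload 010101.
Byte 3: 0x95 = 10010101 (10xxxxxx ✓), payload 010101.
Concatenate: 1110010101010101 = 0xE555 (16 bits → U+E555).

U+E555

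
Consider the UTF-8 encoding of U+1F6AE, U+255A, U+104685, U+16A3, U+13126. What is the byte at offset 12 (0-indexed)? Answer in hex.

0x9A

U+1F6AE → 4-byte form F0 9F 9A AE at offsets 0–3.
U+255A → 3-byte form E2 95 9A at offsets 4–6.
U+104685 → 4-byte form F4 84 9A 85 at offsets 7–10.
U+16A3 → 3-byte form E1 9A A3 at offsets 11–13.
Offset 12 falls in char 4's range; it's byte 2 of E1 9A A3 = 0x9A.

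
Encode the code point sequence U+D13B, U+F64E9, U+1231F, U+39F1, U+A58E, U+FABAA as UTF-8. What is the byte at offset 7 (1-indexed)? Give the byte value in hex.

1-indexed offset 7 is 0-indexed offset 6.
U+D13B → 3-byte form ED 84 BB at offsets 0–2.
U+F64E9 → 4-byte form F3 B6 93 A9 at offsets 3–6.
Offset 6 falls in char 2's range; it's byte 4 of F3 B6 93 A9 = 0xA9.

0xA9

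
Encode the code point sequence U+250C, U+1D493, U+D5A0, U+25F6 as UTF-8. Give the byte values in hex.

E2 94 8C F0 9D 92 93 ED 96 A0 E2 97 B6

U+250C: 3-byte form → E2 94 8C.
U+1D493: 4-byte form → F0 9D 92 93.
U+D5A0: 3-byte form → ED 96 A0.
U+25F6: 3-byte form → E2 97 B6.
Concatenated (13 bytes): E2 94 8C F0 9D 92 93 ED 96 A0 E2 97 B6.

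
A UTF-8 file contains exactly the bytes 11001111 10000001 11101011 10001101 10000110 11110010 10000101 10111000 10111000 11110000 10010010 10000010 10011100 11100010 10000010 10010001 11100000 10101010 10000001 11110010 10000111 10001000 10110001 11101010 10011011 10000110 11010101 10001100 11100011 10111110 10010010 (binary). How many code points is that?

10

Byte at offset 0: 0xCF = 11001111 → 2-byte char (#1). Advance 2.
Byte at offset 2: 0xEB = 11101011 → 3-byte char (#2). Advance 3.
Byte at offset 5: 0xF2 = 11110010 → 4-byte char (#3). Advance 4.
Byte at offset 9: 0xF0 = 11110000 → 4-byte char (#4). Advance 4.
Byte at offset 13: 0xE2 = 11100010 → 3-byte char (#5). Advance 3.
Byte at offset 16: 0xE0 = 11100000 → 3-byte char (#6). Advance 3.
Byte at offset 19: 0xF2 = 11110010 → 4-byte char (#7). Advance 4.
Byte at offset 23: 0xEA = 11101010 → 3-byte char (#8). Advance 3.
Byte at offset 26: 0xD5 = 11010101 → 2-byte char (#9). Advance 2.
Byte at offset 28: 0xE3 = 11100011 → 3-byte char (#10). Advance 3.
Reached end at offset 31 after 10 code points.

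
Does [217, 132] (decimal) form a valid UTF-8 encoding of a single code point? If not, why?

Leading byte 0xD9 = 11011001 → 2-byte form.
Continuation bytes 0x84=10000100 all match 10xxxxxx.
Decoded value 0x644 is ≥ 0x80 (shortest form) and not a surrogate.

valid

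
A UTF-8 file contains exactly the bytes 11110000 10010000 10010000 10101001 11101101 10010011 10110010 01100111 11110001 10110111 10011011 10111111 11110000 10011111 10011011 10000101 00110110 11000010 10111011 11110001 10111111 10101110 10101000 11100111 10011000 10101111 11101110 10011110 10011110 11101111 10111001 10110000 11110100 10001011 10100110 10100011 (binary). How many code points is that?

Byte at offset 0: 0xF0 = 11110000 → 4-byte char (#1). Advance 4.
Byte at offset 4: 0xED = 11101101 → 3-byte char (#2). Advance 3.
Byte at offset 7: 0x67 = 01100111 → 1-byte char (#3). Advance 1.
Byte at offset 8: 0xF1 = 11110001 → 4-byte char (#4). Advance 4.
Byte at offset 12: 0xF0 = 11110000 → 4-byte char (#5). Advance 4.
Byte at offset 16: 0x36 = 00110110 → 1-byte char (#6). Advance 1.
Byte at offset 17: 0xC2 = 11000010 → 2-byte char (#7). Advance 2.
Byte at offset 19: 0xF1 = 11110001 → 4-byte char (#8). Advance 4.
Byte at offset 23: 0xE7 = 11100111 → 3-byte char (#9). Advance 3.
Byte at offset 26: 0xEE = 11101110 → 3-byte char (#10). Advance 3.
Byte at offset 29: 0xEF = 11101111 → 3-byte char (#11). Advance 3.
Byte at offset 32: 0xF4 = 11110100 → 4-byte char (#12). Advance 4.
Reached end at offset 36 after 12 code points.

12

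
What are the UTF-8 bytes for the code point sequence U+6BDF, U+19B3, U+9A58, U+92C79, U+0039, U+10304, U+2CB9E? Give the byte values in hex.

E6 AF 9F E1 A6 B3 E9 A9 98 F2 92 B1 B9 39 F0 90 8C 84 F0 AC AE 9E

U+6BDF: 3-byte form → E6 AF 9F.
U+19B3: 3-byte form → E1 A6 B3.
U+9A58: 3-byte form → E9 A9 98.
U+92C79: 4-byte form → F2 92 B1 B9.
U+0039: 1-byte form → 39.
U+10304: 4-byte form → F0 90 8C 84.
U+2CB9E: 4-byte form → F0 AC AE 9E.
Concatenated (22 bytes): E6 AF 9F E1 A6 B3 E9 A9 98 F2 92 B1 B9 39 F0 90 8C 84 F0 AC AE 9E.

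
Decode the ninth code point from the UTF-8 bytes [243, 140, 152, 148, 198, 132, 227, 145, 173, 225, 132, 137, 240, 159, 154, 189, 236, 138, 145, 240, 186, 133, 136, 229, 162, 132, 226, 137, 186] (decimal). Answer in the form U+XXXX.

Offset 0: leading byte 0xF3 = 11110011 → 4-byte char #1 = F3 8C 98 94.
Offset 4: leading byte 0xC6 = 11000110 → 2-byte char #2 = C6 84.
Offset 6: leading byte 0xE3 = 11100011 → 3-byte char #3 = E3 91 AD.
Offset 9: leading byte 0xE1 = 11100001 → 3-byte char #4 = E1 84 89.
Offset 12: leading byte 0xF0 = 11110000 → 4-byte char #5 = F0 9F 9A BD.
Offset 16: leading byte 0xEC = 11101100 → 3-byte char #6 = EC 8A 91.
Offset 19: leading byte 0xF0 = 11110000 → 4-byte char #7 = F0 BA 85 88.
Offset 23: leading byte 0xE5 = 11100101 → 3-byte char #8 = E5 A2 84.
Offset 26: leading byte 0xE2 = 11100010 → 3-byte char #9 = E2 89 BA.
Leading byte 0xE2 = 11100010 matches 1110xxxx → 3-byte sequence.
Byte 1: 0xE2 = 11100010, payload 0010 (4 bits).
Byte 2: 0x89 = 10001001 (10xxxxxx ✓), payload 001001.
Byte 3: 0xBA = 10111010 (10xxxxxx ✓), payload 111010.
Concatenate: 0010001001111010 = 0x227A (16 bits → U+227A).

U+227A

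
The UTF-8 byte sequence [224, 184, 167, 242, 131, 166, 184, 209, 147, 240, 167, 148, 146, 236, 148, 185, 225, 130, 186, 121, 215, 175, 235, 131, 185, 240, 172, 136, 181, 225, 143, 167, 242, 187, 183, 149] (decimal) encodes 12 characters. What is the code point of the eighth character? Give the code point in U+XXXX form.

U+05EF

Offset 0: leading byte 0xE0 = 11100000 → 3-byte char #1 = E0 B8 A7.
Offset 3: leading byte 0xF2 = 11110010 → 4-byte char #2 = F2 83 A6 B8.
Offset 7: leading byte 0xD1 = 11010001 → 2-byte char #3 = D1 93.
Offset 9: leading byte 0xF0 = 11110000 → 4-byte char #4 = F0 A7 94 92.
Offset 13: leading byte 0xEC = 11101100 → 3-byte char #5 = EC 94 B9.
Offset 16: leading byte 0xE1 = 11100001 → 3-byte char #6 = E1 82 BA.
Offset 19: leading byte 0x79 = 01111001 → 1-byte char #7 = 79.
Offset 20: leading byte 0xD7 = 11010111 → 2-byte char #8 = D7 AF.
Leading byte 0xD7 = 11010111 matches 110xxxxx → 2-byte sequence.
Byte 1: 0xD7 = 11010111, payload 10111 (5 bits).
Byte 2: 0xAF = 10101111 (10xxxxxx ✓), payload 101111.
Concatenate: 10111101111 = 0x5EF (11 bits → U+05EF).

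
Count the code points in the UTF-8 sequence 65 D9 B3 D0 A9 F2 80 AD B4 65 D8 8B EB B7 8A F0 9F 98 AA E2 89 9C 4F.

10

Byte at offset 0: 0x65 = 01100101 → 1-byte char (#1). Advance 1.
Byte at offset 1: 0xD9 = 11011001 → 2-byte char (#2). Advance 2.
Byte at offset 3: 0xD0 = 11010000 → 2-byte char (#3). Advance 2.
Byte at offset 5: 0xF2 = 11110010 → 4-byte char (#4). Advance 4.
Byte at offset 9: 0x65 = 01100101 → 1-byte char (#5). Advance 1.
Byte at offset 10: 0xD8 = 11011000 → 2-byte char (#6). Advance 2.
Byte at offset 12: 0xEB = 11101011 → 3-byte char (#7). Advance 3.
Byte at offset 15: 0xF0 = 11110000 → 4-byte char (#8). Advance 4.
Byte at offset 19: 0xE2 = 11100010 → 3-byte char (#9). Advance 3.
Byte at offset 22: 0x4F = 01001111 → 1-byte char (#10). Advance 1.
Reached end at offset 23 after 10 code points.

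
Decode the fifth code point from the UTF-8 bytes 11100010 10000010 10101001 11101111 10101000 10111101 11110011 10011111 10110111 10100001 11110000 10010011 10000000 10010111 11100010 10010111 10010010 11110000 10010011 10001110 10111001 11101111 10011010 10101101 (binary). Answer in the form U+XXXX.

Offset 0: leading byte 0xE2 = 11100010 → 3-byte char #1 = E2 82 A9.
Offset 3: leading byte 0xEF = 11101111 → 3-byte char #2 = EF A8 BD.
Offset 6: leading byte 0xF3 = 11110011 → 4-byte char #3 = F3 9F B7 A1.
Offset 10: leading byte 0xF0 = 11110000 → 4-byte char #4 = F0 93 80 97.
Offset 14: leading byte 0xE2 = 11100010 → 3-byte char #5 = E2 97 92.
Leading byte 0xE2 = 11100010 matches 1110xxxx → 3-byte sequence.
Byte 1: 0xE2 = 11100010, payload 0010 (4 bits).
Byte 2: 0x97 = 10010111 (10xxxxxx ✓), payload 010111.
Byte 3: 0x92 = 10010010 (10xxxxxx ✓), payload 010010.
Concatenate: 0010010111010010 = 0x25D2 (16 bits → U+25D2).

U+25D2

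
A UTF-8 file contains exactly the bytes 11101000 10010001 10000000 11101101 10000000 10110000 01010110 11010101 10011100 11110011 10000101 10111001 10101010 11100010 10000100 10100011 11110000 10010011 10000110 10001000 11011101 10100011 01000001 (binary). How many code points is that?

Byte at offset 0: 0xE8 = 11101000 → 3-byte char (#1). Advance 3.
Byte at offset 3: 0xED = 11101101 → 3-byte char (#2). Advance 3.
Byte at offset 6: 0x56 = 01010110 → 1-byte char (#3). Advance 1.
Byte at offset 7: 0xD5 = 11010101 → 2-byte char (#4). Advance 2.
Byte at offset 9: 0xF3 = 11110011 → 4-byte char (#5). Advance 4.
Byte at offset 13: 0xE2 = 11100010 → 3-byte char (#6). Advance 3.
Byte at offset 16: 0xF0 = 11110000 → 4-byte char (#7). Advance 4.
Byte at offset 20: 0xDD = 11011101 → 2-byte char (#8). Advance 2.
Byte at offset 22: 0x41 = 01000001 → 1-byte char (#9). Advance 1.
Reached end at offset 23 after 9 code points.

9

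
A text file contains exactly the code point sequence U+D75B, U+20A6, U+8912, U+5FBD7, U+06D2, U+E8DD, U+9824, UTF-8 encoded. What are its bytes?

U+D75B: 3-byte form → ED 9D 9B.
U+20A6: 3-byte form → E2 82 A6.
U+8912: 3-byte form → E8 A4 92.
U+5FBD7: 4-byte form → F1 9F AF 97.
U+06D2: 2-byte form → DB 92.
U+E8DD: 3-byte form → EE A3 9D.
U+9824: 3-byte form → E9 A0 A4.
Concatenated (21 bytes): ED 9D 9B E2 82 A6 E8 A4 92 F1 9F AF 97 DB 92 EE A3 9D E9 A0 A4.

ED 9D 9B E2 82 A6 E8 A4 92 F1 9F AF 97 DB 92 EE A3 9D E9 A0 A4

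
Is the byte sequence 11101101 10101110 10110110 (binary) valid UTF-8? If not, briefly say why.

Structurally a 3-byte sequence; payload = 0xDBB6.
But 0xDBB6 is in U+D800–U+DFFF, the surrogate range. Surrogates are not Unicode scalar values and are forbidden in UTF-8.

invalid (encodes a surrogate (U+D800–U+DFFF))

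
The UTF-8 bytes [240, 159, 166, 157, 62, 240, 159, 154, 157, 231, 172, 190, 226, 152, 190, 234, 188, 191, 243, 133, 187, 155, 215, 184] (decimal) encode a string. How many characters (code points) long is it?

8

Byte at offset 0: 0xF0 = 11110000 → 4-byte char (#1). Advance 4.
Byte at offset 4: 0x3E = 00111110 → 1-byte char (#2). Advance 1.
Byte at offset 5: 0xF0 = 11110000 → 4-byte char (#3). Advance 4.
Byte at offset 9: 0xE7 = 11100111 → 3-byte char (#4). Advance 3.
Byte at offset 12: 0xE2 = 11100010 → 3-byte char (#5). Advance 3.
Byte at offset 15: 0xEA = 11101010 → 3-byte char (#6). Advance 3.
Byte at offset 18: 0xF3 = 11110011 → 4-byte char (#7). Advance 4.
Byte at offset 22: 0xD7 = 11010111 → 2-byte char (#8). Advance 2.
Reached end at offset 24 after 8 code points.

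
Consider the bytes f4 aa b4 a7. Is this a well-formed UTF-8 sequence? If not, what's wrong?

invalid (encodes a value above U+10FFFF)

Leading byte 0xF4 = 11110100 → 4-byte form.
Payload = 0x12AD27, which exceeds U+10FFFF, the maximum Unicode code point. (Leading bytes F5–FF, or F4 followed by ≥ 0x90, are invalid.)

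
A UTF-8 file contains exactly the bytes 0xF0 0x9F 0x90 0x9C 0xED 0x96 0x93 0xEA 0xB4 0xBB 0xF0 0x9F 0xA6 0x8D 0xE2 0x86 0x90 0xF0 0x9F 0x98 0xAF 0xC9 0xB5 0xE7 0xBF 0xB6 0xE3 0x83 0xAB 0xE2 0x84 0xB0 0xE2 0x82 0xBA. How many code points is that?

11

Byte at offset 0: 0xF0 = 11110000 → 4-byte char (#1). Advance 4.
Byte at offset 4: 0xED = 11101101 → 3-byte char (#2). Advance 3.
Byte at offset 7: 0xEA = 11101010 → 3-byte char (#3). Advance 3.
Byte at offset 10: 0xF0 = 11110000 → 4-byte char (#4). Advance 4.
Byte at offset 14: 0xE2 = 11100010 → 3-byte char (#5). Advance 3.
Byte at offset 17: 0xF0 = 11110000 → 4-byte char (#6). Advance 4.
Byte at offset 21: 0xC9 = 11001001 → 2-byte char (#7). Advance 2.
Byte at offset 23: 0xE7 = 11100111 → 3-byte char (#8). Advance 3.
Byte at offset 26: 0xE3 = 11100011 → 3-byte char (#9). Advance 3.
Byte at offset 29: 0xE2 = 11100010 → 3-byte char (#10). Advance 3.
Byte at offset 32: 0xE2 = 11100010 → 3-byte char (#11). Advance 3.
Reached end at offset 35 after 11 code points.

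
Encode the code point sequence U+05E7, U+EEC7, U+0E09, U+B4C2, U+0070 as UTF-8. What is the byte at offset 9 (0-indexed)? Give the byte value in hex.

U+05E7 → 2-byte form D7 A7 at offsets 0–1.
U+EEC7 → 3-byte form EE BB 87 at offsets 2–4.
U+0E09 → 3-byte form E0 B8 89 at offsets 5–7.
U+B4C2 → 3-byte form EB 93 82 at offsets 8–10.
Offset 9 falls in char 4's range; it's byte 2 of EB 93 82 = 0x93.

0x93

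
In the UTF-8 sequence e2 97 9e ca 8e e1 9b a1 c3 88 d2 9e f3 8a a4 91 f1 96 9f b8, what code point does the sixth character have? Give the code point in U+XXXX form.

U+CA911

Offset 0: leading byte 0xE2 = 11100010 → 3-byte char #1 = E2 97 9E.
Offset 3: leading byte 0xCA = 11001010 → 2-byte char #2 = CA 8E.
Offset 5: leading byte 0xE1 = 11100001 → 3-byte char #3 = E1 9B A1.
Offset 8: leading byte 0xC3 = 11000011 → 2-byte char #4 = C3 88.
Offset 10: leading byte 0xD2 = 11010010 → 2-byte char #5 = D2 9E.
Offset 12: leading byte 0xF3 = 11110011 → 4-byte char #6 = F3 8A A4 91.
Leading byte 0xF3 = 11110011 matches 11110xxx → 4-byte sequence.
Byte 1: 0xF3 = 11110011, payload 011 (3 bits).
Byte 2: 0x8A = 10001010 (10xxxxxx ✓), payload 001010.
Byte 3: 0xA4 = 10100100 (10xxxxxx ✓), payload 100100.
Byte 4: 0x91 = 10010001 (10xxxxxx ✓), payload 010001.
Concatenate: 011001010100100010001 = 0xCA911 (21 bits → U+CA911).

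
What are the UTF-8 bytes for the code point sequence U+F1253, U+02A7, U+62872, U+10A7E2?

F3 B1 89 93 CA A7 F1 A2 A1 B2 F4 8A 9F A2

U+F1253: 4-byte form → F3 B1 89 93.
U+02A7: 2-byte form → CA A7.
U+62872: 4-byte form → F1 A2 A1 B2.
U+10A7E2: 4-byte form → F4 8A 9F A2.
Concatenated (14 bytes): F3 B1 89 93 CA A7 F1 A2 A1 B2 F4 8A 9F A2.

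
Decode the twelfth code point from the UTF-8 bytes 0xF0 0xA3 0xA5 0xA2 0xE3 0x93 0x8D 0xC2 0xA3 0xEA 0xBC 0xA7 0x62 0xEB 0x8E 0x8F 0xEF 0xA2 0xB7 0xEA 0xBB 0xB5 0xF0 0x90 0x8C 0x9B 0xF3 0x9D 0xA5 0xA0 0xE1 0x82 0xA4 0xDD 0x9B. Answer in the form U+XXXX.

Offset 0: leading byte 0xF0 = 11110000 → 4-byte char #1 = F0 A3 A5 A2.
Offset 4: leading byte 0xE3 = 11100011 → 3-byte char #2 = E3 93 8D.
Offset 7: leading byte 0xC2 = 11000010 → 2-byte char #3 = C2 A3.
Offset 9: leading byte 0xEA = 11101010 → 3-byte char #4 = EA BC A7.
Offset 12: leading byte 0x62 = 01100010 → 1-byte char #5 = 62.
Offset 13: leading byte 0xEB = 11101011 → 3-byte char #6 = EB 8E 8F.
Offset 16: leading byte 0xEF = 11101111 → 3-byte char #7 = EF A2 B7.
Offset 19: leading byte 0xEA = 11101010 → 3-byte char #8 = EA BB B5.
Offset 22: leading byte 0xF0 = 11110000 → 4-byte char #9 = F0 90 8C 9B.
Offset 26: leading byte 0xF3 = 11110011 → 4-byte char #10 = F3 9D A5 A0.
Offset 30: leading byte 0xE1 = 11100001 → 3-byte char #11 = E1 82 A4.
Offset 33: leading byte 0xDD = 11011101 → 2-byte char #12 = DD 9B.
Leading byte 0xDD = 11011101 matches 110xxxxx → 2-byte sequence.
Byte 1: 0xDD = 11011101, payload 11101 (5 bits).
Byte 2: 0x9B = 10011011 (10xxxxxx ✓), payload 011011.
Concatenate: 11101011011 = 0x75B (11 bits → U+075B).

U+075B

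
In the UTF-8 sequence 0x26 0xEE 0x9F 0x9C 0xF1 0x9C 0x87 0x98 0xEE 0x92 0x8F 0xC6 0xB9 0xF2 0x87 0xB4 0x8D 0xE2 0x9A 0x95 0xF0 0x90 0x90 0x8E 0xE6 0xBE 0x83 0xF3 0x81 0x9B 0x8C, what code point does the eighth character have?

U+1040E

Offset 0: leading byte 0x26 = 00100110 → 1-byte char #1 = 26.
Offset 1: leading byte 0xEE = 11101110 → 3-byte char #2 = EE 9F 9C.
Offset 4: leading byte 0xF1 = 11110001 → 4-byte char #3 = F1 9C 87 98.
Offset 8: leading byte 0xEE = 11101110 → 3-byte char #4 = EE 92 8F.
Offset 11: leading byte 0xC6 = 11000110 → 2-byte char #5 = C6 B9.
Offset 13: leading byte 0xF2 = 11110010 → 4-byte char #6 = F2 87 B4 8D.
Offset 17: leading byte 0xE2 = 11100010 → 3-byte char #7 = E2 9A 95.
Offset 20: leading byte 0xF0 = 11110000 → 4-byte char #8 = F0 90 90 8E.
Leading byte 0xF0 = 11110000 matches 11110xxx → 4-byte sequence.
Byte 1: 0xF0 = 11110000, payload 000 (3 bits).
Byte 2: 0x90 = 10010000 (10xxxxxx ✓), payload 010000.
Byte 3: 0x90 = 10010000 (10xxxxxx ✓), payload 010000.
Byte 4: 0x8E = 10001110 (10xxxxxx ✓), payload 001110.
Concatenate: 000010000010000001110 = 0x1040E (21 bits → U+1040E).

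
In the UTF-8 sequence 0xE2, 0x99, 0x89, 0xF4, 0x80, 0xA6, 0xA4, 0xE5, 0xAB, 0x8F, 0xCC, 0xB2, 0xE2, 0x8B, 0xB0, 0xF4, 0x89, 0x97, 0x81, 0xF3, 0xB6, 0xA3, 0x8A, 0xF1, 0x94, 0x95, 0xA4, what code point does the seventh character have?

U+F68CA

Offset 0: leading byte 0xE2 = 11100010 → 3-byte char #1 = E2 99 89.
Offset 3: leading byte 0xF4 = 11110100 → 4-byte char #2 = F4 80 A6 A4.
Offset 7: leading byte 0xE5 = 11100101 → 3-byte char #3 = E5 AB 8F.
Offset 10: leading byte 0xCC = 11001100 → 2-byte char #4 = CC B2.
Offset 12: leading byte 0xE2 = 11100010 → 3-byte char #5 = E2 8B B0.
Offset 15: leading byte 0xF4 = 11110100 → 4-byte char #6 = F4 89 97 81.
Offset 19: leading byte 0xF3 = 11110011 → 4-byte char #7 = F3 B6 A3 8A.
Leading byte 0xF3 = 11110011 matches 11110xxx → 4-byte sequence.
Byte 1: 0xF3 = 11110011, payload 011 (3 bits).
Byte 2: 0xB6 = 10110110 (10xxxxxx ✓), payload 110110.
Byte 3: 0xA3 = 10100011 (10xxxxxx ✓), payload 100011.
Byte 4: 0x8A = 10001010 (10xxxxxx ✓), payload 001010.
Concatenate: 011110110100011001010 = 0xF68CA (21 bits → U+F68CA).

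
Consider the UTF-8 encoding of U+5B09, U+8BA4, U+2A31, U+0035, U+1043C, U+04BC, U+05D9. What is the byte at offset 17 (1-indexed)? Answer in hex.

0xD7

1-indexed offset 17 is 0-indexed offset 16.
U+5B09 → 3-byte form E5 AC 89 at offsets 0–2.
U+8BA4 → 3-byte form E8 AE A4 at offsets 3–5.
U+2A31 → 3-byte form E2 A8 B1 at offsets 6–8.
U+0035 → 1-byte form 35 at offsets 9–9.
U+1043C → 4-byte form F0 90 90 BC at offsets 10–13.
U+04BC → 2-byte form D2 BC at offsets 14–15.
U+05D9 → 2-byte form D7 99 at offsets 16–17.
Offset 16 falls in char 7's range; it's byte 1 of D7 99 = 0xD7.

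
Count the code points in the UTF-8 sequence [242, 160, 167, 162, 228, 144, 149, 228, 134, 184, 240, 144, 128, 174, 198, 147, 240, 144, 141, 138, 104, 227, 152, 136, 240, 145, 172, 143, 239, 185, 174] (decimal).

10

Byte at offset 0: 0xF2 = 11110010 → 4-byte char (#1). Advance 4.
Byte at offset 4: 0xE4 = 11100100 → 3-byte char (#2). Advance 3.
Byte at offset 7: 0xE4 = 11100100 → 3-byte char (#3). Advance 3.
Byte at offset 10: 0xF0 = 11110000 → 4-byte char (#4). Advance 4.
Byte at offset 14: 0xC6 = 11000110 → 2-byte char (#5). Advance 2.
Byte at offset 16: 0xF0 = 11110000 → 4-byte char (#6). Advance 4.
Byte at offset 20: 0x68 = 01101000 → 1-byte char (#7). Advance 1.
Byte at offset 21: 0xE3 = 11100011 → 3-byte char (#8). Advance 3.
Byte at offset 24: 0xF0 = 11110000 → 4-byte char (#9). Advance 4.
Byte at offset 28: 0xEF = 11101111 → 3-byte char (#10). Advance 3.
Reached end at offset 31 after 10 code points.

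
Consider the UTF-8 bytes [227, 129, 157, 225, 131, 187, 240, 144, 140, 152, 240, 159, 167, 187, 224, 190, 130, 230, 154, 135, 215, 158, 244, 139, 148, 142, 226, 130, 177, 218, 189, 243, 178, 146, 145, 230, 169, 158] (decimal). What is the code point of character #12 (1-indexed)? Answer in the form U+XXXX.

U+6A5E

Offset 0: leading byte 0xE3 = 11100011 → 3-byte char #1 = E3 81 9D.
Offset 3: leading byte 0xE1 = 11100001 → 3-byte char #2 = E1 83 BB.
Offset 6: leading byte 0xF0 = 11110000 → 4-byte char #3 = F0 90 8C 98.
Offset 10: leading byte 0xF0 = 11110000 → 4-byte char #4 = F0 9F A7 BB.
Offset 14: leading byte 0xE0 = 11100000 → 3-byte char #5 = E0 BE 82.
Offset 17: leading byte 0xE6 = 11100110 → 3-byte char #6 = E6 9A 87.
Offset 20: leading byte 0xD7 = 11010111 → 2-byte char #7 = D7 9E.
Offset 22: leading byte 0xF4 = 11110100 → 4-byte char #8 = F4 8B 94 8E.
Offset 26: leading byte 0xE2 = 11100010 → 3-byte char #9 = E2 82 B1.
Offset 29: leading byte 0xDA = 11011010 → 2-byte char #10 = DA BD.
Offset 31: leading byte 0xF3 = 11110011 → 4-byte char #11 = F3 B2 92 91.
Offset 35: leading byte 0xE6 = 11100110 → 3-byte char #12 = E6 A9 9E.
Leading byte 0xE6 = 11100110 matches 1110xxxx → 3-byte sequence.
Byte 1: 0xE6 = 11100110, payload 0110 (4 bits).
Byte 2: 0xA9 = 10101001 (10xxxxxx ✓), payload 101001.
Byte 3: 0x9E = 10011110 (10xxxxxx ✓), payload 011110.
Concatenate: 0110101001011110 = 0x6A5E (16 bits → U+6A5E).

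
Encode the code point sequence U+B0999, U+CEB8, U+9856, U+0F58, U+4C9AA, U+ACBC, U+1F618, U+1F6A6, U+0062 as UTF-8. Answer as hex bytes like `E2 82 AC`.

F2 B0 A6 99 EC BA B8 E9 A1 96 E0 BD 98 F1 8C A6 AA EA B2 BC F0 9F 98 98 F0 9F 9A A6 62

U+B0999: 4-byte form → F2 B0 A6 99.
U+CEB8: 3-byte form → EC BA B8.
U+9856: 3-byte form → E9 A1 96.
U+0F58: 3-byte form → E0 BD 98.
U+4C9AA: 4-byte form → F1 8C A6 AA.
U+ACBC: 3-byte form → EA B2 BC.
U+1F618: 4-byte form → F0 9F 98 98.
U+1F6A6: 4-byte form → F0 9F 9A A6.
U+0062: 1-byte form → 62.
Concatenated (29 bytes): F2 B0 A6 99 EC BA B8 E9 A1 96 E0 BD 98 F1 8C A6 AA EA B2 BC F0 9F 98 98 F0 9F 9A A6 62.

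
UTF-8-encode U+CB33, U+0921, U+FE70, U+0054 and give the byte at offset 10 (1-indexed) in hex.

0x54

1-indexed offset 10 is 0-indexed offset 9.
U+CB33 → 3-byte form EC AC B3 at offsets 0–2.
U+0921 → 3-byte form E0 A4 A1 at offsets 3–5.
U+FE70 → 3-byte form EF B9 B0 at offsets 6–8.
U+0054 → 1-byte form 54 at offsets 9–9.
Offset 9 falls in char 4's range; it's byte 1 of 54 = 0x54.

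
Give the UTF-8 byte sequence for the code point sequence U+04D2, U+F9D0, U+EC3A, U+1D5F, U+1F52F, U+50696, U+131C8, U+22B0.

D3 92 EF A7 90 EE B0 BA E1 B5 9F F0 9F 94 AF F1 90 9A 96 F0 93 87 88 E2 8A B0

U+04D2: 2-byte form → D3 92.
U+F9D0: 3-byte form → EF A7 90.
U+EC3A: 3-byte form → EE B0 BA.
U+1D5F: 3-byte form → E1 B5 9F.
U+1F52F: 4-byte form → F0 9F 94 AF.
U+50696: 4-byte form → F1 90 9A 96.
U+131C8: 4-byte form → F0 93 87 88.
U+22B0: 3-byte form → E2 8A B0.
Concatenated (26 bytes): D3 92 EF A7 90 EE B0 BA E1 B5 9F F0 9F 94 AF F1 90 9A 96 F0 93 87 88 E2 8A B0.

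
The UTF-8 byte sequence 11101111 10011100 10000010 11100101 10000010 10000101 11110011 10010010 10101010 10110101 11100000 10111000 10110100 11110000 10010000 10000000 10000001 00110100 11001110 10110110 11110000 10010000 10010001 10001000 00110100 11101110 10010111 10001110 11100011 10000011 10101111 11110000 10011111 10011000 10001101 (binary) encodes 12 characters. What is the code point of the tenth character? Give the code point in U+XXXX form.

U+E5CE

Offset 0: leading byte 0xEF = 11101111 → 3-byte char #1 = EF 9C 82.
Offset 3: leading byte 0xE5 = 11100101 → 3-byte char #2 = E5 82 85.
Offset 6: leading byte 0xF3 = 11110011 → 4-byte char #3 = F3 92 AA B5.
Offset 10: leading byte 0xE0 = 11100000 → 3-byte char #4 = E0 B8 B4.
Offset 13: leading byte 0xF0 = 11110000 → 4-byte char #5 = F0 90 80 81.
Offset 17: leading byte 0x34 = 00110100 → 1-byte char #6 = 34.
Offset 18: leading byte 0xCE = 11001110 → 2-byte char #7 = CE B6.
Offset 20: leading byte 0xF0 = 11110000 → 4-byte char #8 = F0 90 91 88.
Offset 24: leading byte 0x34 = 00110100 → 1-byte char #9 = 34.
Offset 25: leading byte 0xEE = 11101110 → 3-byte char #10 = EE 97 8E.
Leading byte 0xEE = 11101110 matches 1110xxxx → 3-byte sequence.
Byte 1: 0xEE = 11101110, payload 1110 (4 bits).
Byte 2: 0x97 = 10010111 (10xxxxxx ✓), payload 010111.
Byte 3: 0x8E = 10001110 (10xxxxxx ✓), payload 001110.
Concatenate: 1110010111001110 = 0xE5CE (16 bits → U+E5CE).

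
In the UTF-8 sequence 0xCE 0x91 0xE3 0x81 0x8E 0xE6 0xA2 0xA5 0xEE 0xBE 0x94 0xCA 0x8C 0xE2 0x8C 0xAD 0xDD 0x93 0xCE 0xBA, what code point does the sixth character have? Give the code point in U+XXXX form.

Offset 0: leading byte 0xCE = 11001110 → 2-byte char #1 = CE 91.
Offset 2: leading byte 0xE3 = 11100011 → 3-byte char #2 = E3 81 8E.
Offset 5: leading byte 0xE6 = 11100110 → 3-byte char #3 = E6 A2 A5.
Offset 8: leading byte 0xEE = 11101110 → 3-byte char #4 = EE BE 94.
Offset 11: leading byte 0xCA = 11001010 → 2-byte char #5 = CA 8C.
Offset 13: leading byte 0xE2 = 11100010 → 3-byte char #6 = E2 8C AD.
Leading byte 0xE2 = 11100010 matches 1110xxxx → 3-byte sequence.
Byte 1: 0xE2 = 11100010, payload 0010 (4 bits).
Byte 2: 0x8C = 10001100 (10xxxxxx ✓), payload 001100.
Byte 3: 0xAD = 10101101 (10xxxxxx ✓), payload 101101.
Concatenate: 0010001100101101 = 0x232D (16 bits → U+232D).

U+232D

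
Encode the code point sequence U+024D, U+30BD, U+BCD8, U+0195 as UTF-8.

C9 8D E3 82 BD EB B3 98 C6 95

U+024D: 2-byte form → C9 8D.
U+30BD: 3-byte form → E3 82 BD.
U+BCD8: 3-byte form → EB B3 98.
U+0195: 2-byte form → C6 95.
Concatenated (10 bytes): C9 8D E3 82 BD EB B3 98 C6 95.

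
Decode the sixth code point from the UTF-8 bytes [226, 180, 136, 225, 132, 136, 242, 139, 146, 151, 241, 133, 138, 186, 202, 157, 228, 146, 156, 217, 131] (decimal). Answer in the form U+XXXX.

Offset 0: leading byte 0xE2 = 11100010 → 3-byte char #1 = E2 B4 88.
Offset 3: leading byte 0xE1 = 11100001 → 3-byte char #2 = E1 84 88.
Offset 6: leading byte 0xF2 = 11110010 → 4-byte char #3 = F2 8B 92 97.
Offset 10: leading byte 0xF1 = 11110001 → 4-byte char #4 = F1 85 8A BA.
Offset 14: leading byte 0xCA = 11001010 → 2-byte char #5 = CA 9D.
Offset 16: leading byte 0xE4 = 11100100 → 3-byte char #6 = E4 92 9C.
Leading byte 0xE4 = 11100100 matches 1110xxxx → 3-byte sequence.
Byte 1: 0xE4 = 11100100, payload 0100 (4 bits).
Byte 2: 0x92 = 10010010 (10xxxxxx ✓), payload 010010.
Byte 3: 0x9C = 10011100 (10xxxxxx ✓), payload 011100.
Concatenate: 0100010010011100 = 0x449C (16 bits → U+449C).

U+449C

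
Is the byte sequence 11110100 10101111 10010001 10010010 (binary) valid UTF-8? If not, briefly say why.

invalid (encodes a value above U+10FFFF)

Leading byte 0xF4 = 11110100 → 4-byte form.
Payload = 0x12F452, which exceeds U+10FFFF, the maximum Unicode code point. (Leading bytes F5–FF, or F4 followed by ≥ 0x90, are invalid.)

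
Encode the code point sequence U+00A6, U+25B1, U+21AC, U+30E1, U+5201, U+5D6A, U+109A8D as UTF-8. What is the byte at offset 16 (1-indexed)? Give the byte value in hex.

0xB5

1-indexed offset 16 is 0-indexed offset 15.
U+00A6 → 2-byte form C2 A6 at offsets 0–1.
U+25B1 → 3-byte form E2 96 B1 at offsets 2–4.
U+21AC → 3-byte form E2 86 AC at offsets 5–7.
U+30E1 → 3-byte form E3 83 A1 at offsets 8–10.
U+5201 → 3-byte form E5 88 81 at offsets 11–13.
U+5D6A → 3-byte form E5 B5 AA at offsets 14–16.
Offset 15 falls in char 6's range; it's byte 2 of E5 B5 AA = 0xB5.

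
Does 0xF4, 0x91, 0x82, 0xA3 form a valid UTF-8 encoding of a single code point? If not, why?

invalid (encodes a value above U+10FFFF)

Leading byte 0xF4 = 11110100 → 4-byte form.
Payload = 0x1110A3, which exceeds U+10FFFF, the maximum Unicode code point. (Leading bytes F5–FF, or F4 followed by ≥ 0x90, are invalid.)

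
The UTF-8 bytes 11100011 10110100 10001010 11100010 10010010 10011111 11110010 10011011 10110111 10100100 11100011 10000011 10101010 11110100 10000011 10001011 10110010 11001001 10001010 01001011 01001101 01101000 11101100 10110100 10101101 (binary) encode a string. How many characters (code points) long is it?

Byte at offset 0: 0xE3 = 11100011 → 3-byte char (#1). Advance 3.
Byte at offset 3: 0xE2 = 11100010 → 3-byte char (#2). Advance 3.
Byte at offset 6: 0xF2 = 11110010 → 4-byte char (#3). Advance 4.
Byte at offset 10: 0xE3 = 11100011 → 3-byte char (#4). Advance 3.
Byte at offset 13: 0xF4 = 11110100 → 4-byte char (#5). Advance 4.
Byte at offset 17: 0xC9 = 11001001 → 2-byte char (#6). Advance 2.
Byte at offset 19: 0x4B = 01001011 → 1-byte char (#7). Advance 1.
Byte at offset 20: 0x4D = 01001101 → 1-byte char (#8). Advance 1.
Byte at offset 21: 0x68 = 01101000 → 1-byte char (#9). Advance 1.
Byte at offset 22: 0xEC = 11101100 → 3-byte char (#10). Advance 3.
Reached end at offset 25 after 10 code points.

10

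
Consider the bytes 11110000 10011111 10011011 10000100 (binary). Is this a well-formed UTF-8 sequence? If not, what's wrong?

Leading byte 0xF0 = 11110000 → 4-byte form.
Continuation bytes 0x9F=10011111, 0x9B=10011011, 0x84=10000100 all match 10xxxxxx.
Decoded value 0x1F6C4 is ≥ 0x10000 (shortest form) and not a surrogate.

valid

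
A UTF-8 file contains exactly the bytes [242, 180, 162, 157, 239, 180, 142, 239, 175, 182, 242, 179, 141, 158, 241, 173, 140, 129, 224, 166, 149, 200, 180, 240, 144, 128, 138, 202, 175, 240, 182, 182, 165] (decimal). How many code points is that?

10

Byte at offset 0: 0xF2 = 11110010 → 4-byte char (#1). Advance 4.
Byte at offset 4: 0xEF = 11101111 → 3-byte char (#2). Advance 3.
Byte at offset 7: 0xEF = 11101111 → 3-byte char (#3). Advance 3.
Byte at offset 10: 0xF2 = 11110010 → 4-byte char (#4). Advance 4.
Byte at offset 14: 0xF1 = 11110001 → 4-byte char (#5). Advance 4.
Byte at offset 18: 0xE0 = 11100000 → 3-byte char (#6). Advance 3.
Byte at offset 21: 0xC8 = 11001000 → 2-byte char (#7). Advance 2.
Byte at offset 23: 0xF0 = 11110000 → 4-byte char (#8). Advance 4.
Byte at offset 27: 0xCA = 11001010 → 2-byte char (#9). Advance 2.
Byte at offset 29: 0xF0 = 11110000 → 4-byte char (#10). Advance 4.
Reached end at offset 33 after 10 code points.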